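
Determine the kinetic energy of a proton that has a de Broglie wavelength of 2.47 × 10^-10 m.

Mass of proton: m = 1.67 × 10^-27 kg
2.15 × 10^-21 J (or 0.0134 eV)

From λ = h/√(2mKE), we solve for KE:

λ² = h²/(2mKE)
KE = h²/(2mλ²)
KE = (6.626 × 10^-34 J·s)² / (2 × 1.67 × 10^-27 kg × (2.47 × 10^-10 m)²)
KE = 2.15 × 10^-21 J
KE = 0.0134 eV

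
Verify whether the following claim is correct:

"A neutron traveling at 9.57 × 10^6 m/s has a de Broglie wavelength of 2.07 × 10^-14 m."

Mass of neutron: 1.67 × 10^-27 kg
False

The claim is incorrect.

Using λ = h/(mv):
λ = (6.626 × 10^-34 J·s) / (1.67 × 10^-27 kg × 9.57 × 10^6 m/s)
λ = 4.15 × 10^-14 m

The actual wavelength differs from the claimed 2.07 × 10^-14 m.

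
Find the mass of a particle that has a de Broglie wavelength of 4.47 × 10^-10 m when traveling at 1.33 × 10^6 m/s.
1.11 × 10^-30 kg

From the de Broglie relation λ = h/(mv), we solve for m:

m = h/(λv)
m = (6.626 × 10^-34 J·s) / (4.47 × 10^-10 m × 1.33 × 10^6 m/s)
m = 1.11 × 10^-30 kg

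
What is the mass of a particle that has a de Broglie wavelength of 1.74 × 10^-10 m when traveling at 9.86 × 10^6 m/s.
3.86 × 10^-31 kg

From the de Broglie relation λ = h/(mv), we solve for m:

m = h/(λv)
m = (6.626 × 10^-34 J·s) / (1.74 × 10^-10 m × 9.86 × 10^6 m/s)
m = 3.86 × 10^-31 kg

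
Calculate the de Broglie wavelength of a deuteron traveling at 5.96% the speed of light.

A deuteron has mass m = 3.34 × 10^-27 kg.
1.11 × 10^-14 m

Using the de Broglie relation λ = h/(mv):

v = 5.96% × c = 1.787 × 10^7 m/s

λ = h/(mv)
λ = (6.626 × 10^-34 J·s) / (3.34 × 10^-27 kg × 1.787 × 10^7 m/s)
λ = 1.11 × 10^-14 m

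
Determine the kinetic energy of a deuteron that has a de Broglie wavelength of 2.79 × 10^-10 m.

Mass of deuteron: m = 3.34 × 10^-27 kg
8.44 × 10^-22 J (or 5.27 × 10^-3 eV)

From λ = h/√(2mKE), we solve for KE:

λ² = h²/(2mKE)
KE = h²/(2mλ²)
KE = (6.626 × 10^-34 J·s)² / (2 × 3.34 × 10^-27 kg × (2.79 × 10^-10 m)²)
KE = 8.44 × 10^-22 J
KE = 5.27 × 10^-3 eV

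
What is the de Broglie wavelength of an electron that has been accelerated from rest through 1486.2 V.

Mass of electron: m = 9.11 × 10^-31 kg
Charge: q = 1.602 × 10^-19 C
3.18 × 10^-11 m

When a particle is accelerated through voltage V, it gains kinetic energy KE = qV.

The de Broglie wavelength is then λ = h/√(2mqV):

λ = h/√(2mqV)
λ = (6.626 × 10^-34 J·s) / √(2 × 9.11 × 10^-31 kg × 1.602 × 10^-19 C × 1486.2 V)
λ = 3.18 × 10^-11 m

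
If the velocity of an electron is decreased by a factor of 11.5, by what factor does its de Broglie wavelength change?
The wavelength increases by a factor of 11.5.

From λ = h/(mv), the wavelength is inversely proportional to velocity:

λ ∝ 1/v

If v → v/11.5, then λ → 11.5λ

When velocity is decreased by a factor of 11.5, the wavelength increases by a factor of 11.5.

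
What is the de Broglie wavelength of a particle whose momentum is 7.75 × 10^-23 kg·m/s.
8.55 × 10^-12 m

Using the de Broglie relation λ = h/p:

λ = h/p
λ = (6.626 × 10^-34 J·s) / (7.75 × 10^-23 kg·m/s)
λ = 8.55 × 10^-12 m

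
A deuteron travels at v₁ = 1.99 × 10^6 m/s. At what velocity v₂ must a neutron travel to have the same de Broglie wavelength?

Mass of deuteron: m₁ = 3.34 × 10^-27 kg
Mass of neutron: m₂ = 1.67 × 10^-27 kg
v₂ = 3.98 × 10^6 m/s

For equal de Broglie wavelengths: λ₁ = λ₂

h/(m₁v₁) = h/(m₂v₂)
m₁v₁ = m₂v₂
v₂ = v₁ · (m₁/m₂)

v₂ = 1.99 × 10^6 m/s × (3.34 × 10^-27 kg / 1.67 × 10^-27 kg)
v₂ = 3.98 × 10^6 m/s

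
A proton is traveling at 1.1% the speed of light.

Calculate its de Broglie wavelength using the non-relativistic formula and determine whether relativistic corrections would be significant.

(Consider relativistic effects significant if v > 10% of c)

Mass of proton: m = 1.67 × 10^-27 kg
No, relativistic corrections are not needed.

Using the non-relativistic de Broglie formula λ = h/(mv):

v = 1.1% × c = 3.298 × 10^6 m/s

λ = h/(mv)
λ = (6.626 × 10^-34 J·s) / (1.67 × 10^-27 kg × 3.298 × 10^6 m/s)
λ = 1.20 × 10^-13 m

Since v = 1.1% of c < 10% of c, relativistic corrections are NOT significant and this non-relativistic result is a good approximation.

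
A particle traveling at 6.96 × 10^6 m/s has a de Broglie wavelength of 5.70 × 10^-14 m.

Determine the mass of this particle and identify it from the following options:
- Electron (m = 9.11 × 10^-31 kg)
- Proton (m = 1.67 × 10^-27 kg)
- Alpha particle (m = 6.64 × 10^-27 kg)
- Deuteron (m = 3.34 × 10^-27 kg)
The particle is a proton.

From λ = h/(mv), solve for mass:

m = h/(λv)
m = (6.626 × 10^-34 J·s) / (5.70 × 10^-14 m × 6.96 × 10^6 m/s)
m = 1.67 × 10^-27 kg

Comparing with the listed masses, this is closest to a proton.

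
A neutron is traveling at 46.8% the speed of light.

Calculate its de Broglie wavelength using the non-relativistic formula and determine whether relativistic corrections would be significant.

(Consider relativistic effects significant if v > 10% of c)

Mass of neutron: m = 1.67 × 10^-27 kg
Yes, relativistic corrections are needed.

Using the non-relativistic de Broglie formula λ = h/(mv):

v = 46.8% × c = 1.403 × 10^8 m/s

λ = h/(mv)
λ = (6.626 × 10^-34 J·s) / (1.67 × 10^-27 kg × 1.403 × 10^8 m/s)
λ = 2.83 × 10^-15 m

Since v = 46.8% of c > 10% of c, relativistic corrections ARE significant and the actual wavelength would differ from this non-relativistic estimate.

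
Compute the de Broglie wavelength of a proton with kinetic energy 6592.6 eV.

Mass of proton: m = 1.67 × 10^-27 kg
3.53 × 10^-13 m

Using λ = h/√(2mKE):

First convert KE to Joules: KE = 6592.6 eV = 1.056 × 10^-15 J

λ = h/√(2mKE)
λ = (6.626 × 10^-34 J·s) / √(2 × 1.67 × 10^-27 kg × 1.056 × 10^-15 J)
λ = 3.53 × 10^-13 m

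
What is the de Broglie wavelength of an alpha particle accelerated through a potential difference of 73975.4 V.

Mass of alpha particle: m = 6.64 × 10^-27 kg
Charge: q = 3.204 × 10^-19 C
3.73 × 10^-14 m

When a particle is accelerated through voltage V, it gains kinetic energy KE = qV.

The de Broglie wavelength is then λ = h/√(2mqV):

λ = h/√(2mqV)
λ = (6.626 × 10^-34 J·s) / √(2 × 6.64 × 10^-27 kg × 3.204 × 10^-19 C × 73975.4 V)
λ = 3.73 × 10^-14 m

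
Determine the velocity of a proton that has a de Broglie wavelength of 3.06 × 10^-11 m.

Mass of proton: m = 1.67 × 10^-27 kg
1.30 × 10^4 m/s

From the de Broglie relation λ = h/(mv), we solve for v:

v = h/(mλ)
v = (6.626 × 10^-34 J·s) / (1.67 × 10^-27 kg × 3.06 × 10^-11 m)
v = 1.30 × 10^4 m/s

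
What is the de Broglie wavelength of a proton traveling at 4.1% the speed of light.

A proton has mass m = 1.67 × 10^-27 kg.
3.23 × 10^-14 m

Using the de Broglie relation λ = h/(mv):

v = 4.1% × c = 1.229 × 10^7 m/s

λ = h/(mv)
λ = (6.626 × 10^-34 J·s) / (1.67 × 10^-27 kg × 1.229 × 10^7 m/s)
λ = 3.23 × 10^-14 m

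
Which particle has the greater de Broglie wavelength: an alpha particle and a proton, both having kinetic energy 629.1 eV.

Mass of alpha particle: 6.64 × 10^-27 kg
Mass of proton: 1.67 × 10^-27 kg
The proton has the longer wavelength.

Using λ = h/√(2mKE):

For alpha particle: λ₁ = h/√(2m₁KE) = 5.73 × 10^-13 m
For proton: λ₂ = h/√(2m₂KE) = 1.14 × 10^-12 m

Since λ ∝ 1/√m at constant kinetic energy, the lighter particle has the longer wavelength.

The proton has the longer de Broglie wavelength.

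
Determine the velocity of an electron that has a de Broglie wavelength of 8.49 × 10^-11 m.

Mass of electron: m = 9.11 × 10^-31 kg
8.57 × 10^6 m/s

From the de Broglie relation λ = h/(mv), we solve for v:

v = h/(mλ)
v = (6.626 × 10^-34 J·s) / (9.11 × 10^-31 kg × 8.49 × 10^-11 m)
v = 8.57 × 10^6 m/s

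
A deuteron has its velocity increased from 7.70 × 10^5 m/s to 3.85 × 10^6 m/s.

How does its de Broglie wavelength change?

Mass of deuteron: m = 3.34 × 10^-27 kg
The wavelength decreases by a factor of 5.

Using λ = h/(mv):

Initial wavelength: λ₁ = h/(mv₁) = 2.58 × 10^-13 m
Final wavelength: λ₂ = h/(mv₂) = 5.15 × 10^-14 m

Since λ ∝ 1/v, when velocity increases by a factor of 5, the wavelength decreases by a factor of 5.

λ₂/λ₁ = v₁/v₂ = 1/5

The wavelength decreases by a factor of 5.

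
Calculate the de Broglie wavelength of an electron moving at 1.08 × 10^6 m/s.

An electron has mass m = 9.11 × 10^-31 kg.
6.73 × 10^-10 m

Using the de Broglie relation λ = h/(mv):

λ = h/(mv)
λ = (6.626 × 10^-34 J·s) / (9.11 × 10^-31 kg × 1.08 × 10^6 m/s)
λ = 6.73 × 10^-10 m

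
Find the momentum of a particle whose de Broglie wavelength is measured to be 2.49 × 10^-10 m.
2.66 × 10^-24 kg·m/s

From the de Broglie relation λ = h/p, we solve for p:

p = h/λ
p = (6.626 × 10^-34 J·s) / (2.49 × 10^-10 m)
p = 2.66 × 10^-24 kg·m/s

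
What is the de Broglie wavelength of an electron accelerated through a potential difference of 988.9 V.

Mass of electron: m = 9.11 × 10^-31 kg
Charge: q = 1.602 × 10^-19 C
3.90 × 10^-11 m

When a particle is accelerated through voltage V, it gains kinetic energy KE = qV.

The de Broglie wavelength is then λ = h/√(2mqV):

λ = h/√(2mqV)
λ = (6.626 × 10^-34 J·s) / √(2 × 9.11 × 10^-31 kg × 1.602 × 10^-19 C × 988.9 V)
λ = 3.90 × 10^-11 m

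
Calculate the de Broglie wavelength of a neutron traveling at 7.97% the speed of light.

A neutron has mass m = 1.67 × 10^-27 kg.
1.66 × 10^-14 m

Using the de Broglie relation λ = h/(mv):

v = 7.97% × c = 2.389 × 10^7 m/s

λ = h/(mv)
λ = (6.626 × 10^-34 J·s) / (1.67 × 10^-27 kg × 2.389 × 10^7 m/s)
λ = 1.66 × 10^-14 m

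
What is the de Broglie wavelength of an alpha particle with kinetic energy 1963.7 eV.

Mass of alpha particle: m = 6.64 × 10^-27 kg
3.24 × 10^-13 m

Using λ = h/√(2mKE):

First convert KE to Joules: KE = 1963.7 eV = 3.146 × 10^-16 J

λ = h/√(2mKE)
λ = (6.626 × 10^-34 J·s) / √(2 × 6.64 × 10^-27 kg × 3.146 × 10^-16 J)
λ = 3.24 × 10^-13 m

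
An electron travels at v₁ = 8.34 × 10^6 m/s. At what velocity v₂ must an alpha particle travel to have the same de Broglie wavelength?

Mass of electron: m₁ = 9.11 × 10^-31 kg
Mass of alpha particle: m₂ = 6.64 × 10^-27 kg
v₂ = 1.14 × 10^3 m/s

For equal de Broglie wavelengths: λ₁ = λ₂

h/(m₁v₁) = h/(m₂v₂)
m₁v₁ = m₂v₂
v₂ = v₁ · (m₁/m₂)

v₂ = 8.34 × 10^6 m/s × (9.11 × 10^-31 kg / 6.64 × 10^-27 kg)
v₂ = 1.14 × 10^3 m/s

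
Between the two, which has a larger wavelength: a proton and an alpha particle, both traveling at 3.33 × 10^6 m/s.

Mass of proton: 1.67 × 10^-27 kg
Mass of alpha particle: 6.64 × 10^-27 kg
The proton has the longer wavelength.

Using λ = h/(mv), since both particles have the same velocity, the wavelength depends only on mass.

For proton: λ₁ = h/(m₁v) = 1.19 × 10^-13 m
For alpha particle: λ₂ = h/(m₂v) = 3.00 × 10^-14 m

Since λ ∝ 1/m at constant velocity, the lighter particle has the longer wavelength.

The proton has the longer de Broglie wavelength.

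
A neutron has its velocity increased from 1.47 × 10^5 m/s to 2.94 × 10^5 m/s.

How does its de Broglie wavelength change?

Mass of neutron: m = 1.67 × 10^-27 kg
The wavelength decreases by a factor of 2.

Using λ = h/(mv):

Initial wavelength: λ₁ = h/(mv₁) = 2.70 × 10^-12 m
Final wavelength: λ₂ = h/(mv₂) = 1.35 × 10^-12 m

Since λ ∝ 1/v, when velocity increases by a factor of 2, the wavelength decreases by a factor of 2.

λ₂/λ₁ = v₁/v₂ = 1/2

The wavelength decreases by a factor of 2.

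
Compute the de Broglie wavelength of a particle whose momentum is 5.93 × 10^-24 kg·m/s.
1.12 × 10^-10 m

Using the de Broglie relation λ = h/p:

λ = h/p
λ = (6.626 × 10^-34 J·s) / (5.93 × 10^-24 kg·m/s)
λ = 1.12 × 10^-10 m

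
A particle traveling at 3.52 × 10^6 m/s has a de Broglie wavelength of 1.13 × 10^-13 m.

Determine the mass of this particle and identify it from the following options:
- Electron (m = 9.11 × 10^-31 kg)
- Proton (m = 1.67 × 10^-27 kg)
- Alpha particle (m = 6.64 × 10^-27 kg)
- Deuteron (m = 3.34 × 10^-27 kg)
The particle is a proton.

From λ = h/(mv), solve for mass:

m = h/(λv)
m = (6.626 × 10^-34 J·s) / (1.13 × 10^-13 m × 3.52 × 10^6 m/s)
m = 1.67 × 10^-27 kg

Comparing with the listed masses, this is closest to a proton.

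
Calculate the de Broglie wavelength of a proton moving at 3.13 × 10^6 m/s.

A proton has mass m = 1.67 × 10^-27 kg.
1.27 × 10^-13 m

Using the de Broglie relation λ = h/(mv):

λ = h/(mv)
λ = (6.626 × 10^-34 J·s) / (1.67 × 10^-27 kg × 3.13 × 10^6 m/s)
λ = 1.27 × 10^-13 m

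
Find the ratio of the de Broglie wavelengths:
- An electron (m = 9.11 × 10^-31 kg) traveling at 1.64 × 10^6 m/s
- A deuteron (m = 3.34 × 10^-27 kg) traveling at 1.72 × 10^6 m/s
λ₁/λ₂ = 3.85 × 10^3

Using λ = h/(mv):

λ₁ = h/(m₁v₁) = 4.43 × 10^-10 m
λ₂ = h/(m₂v₂) = 1.15 × 10^-13 m

Ratio λ₁/λ₂ = (m₂v₂)/(m₁v₁)
         = (3.34 × 10^-27 kg × 1.72 × 10^6 m/s) / (9.11 × 10^-31 kg × 1.64 × 10^6 m/s)
         = 3.85 × 10^3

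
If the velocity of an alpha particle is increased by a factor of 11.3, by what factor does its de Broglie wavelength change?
The wavelength decreases by a factor of 11.3.

From λ = h/(mv), the wavelength is inversely proportional to velocity:

λ ∝ 1/v

If v → 11.3v, then λ → λ/11.3

When velocity is increased by a factor of 11.3, the wavelength decreases by a factor of 11.3.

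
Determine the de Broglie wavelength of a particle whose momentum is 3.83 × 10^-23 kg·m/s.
1.73 × 10^-11 m

Using the de Broglie relation λ = h/p:

λ = h/p
λ = (6.626 × 10^-34 J·s) / (3.83 × 10^-23 kg·m/s)
λ = 1.73 × 10^-11 m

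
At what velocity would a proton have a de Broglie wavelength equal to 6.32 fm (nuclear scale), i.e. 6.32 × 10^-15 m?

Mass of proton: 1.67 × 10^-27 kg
6.28 × 10^7 m/s

From λ = h/(mv), solve for v:

v = h/(mλ)
v = (6.626 × 10^-34 J·s) / (1.67 × 10^-27 kg × 6.32 × 10^-15 m)
v = 6.28 × 10^7 m/s

Note: This velocity is 20.9% of the speed of light, so relativistic corrections would be needed for a more accurate calculation.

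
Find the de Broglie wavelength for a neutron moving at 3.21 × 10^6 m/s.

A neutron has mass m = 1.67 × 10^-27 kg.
1.24 × 10^-13 m

Using the de Broglie relation λ = h/(mv):

λ = h/(mv)
λ = (6.626 × 10^-34 J·s) / (1.67 × 10^-27 kg × 3.21 × 10^6 m/s)
λ = 1.24 × 10^-13 m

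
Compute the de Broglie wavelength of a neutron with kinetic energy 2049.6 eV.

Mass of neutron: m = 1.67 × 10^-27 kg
6.33 × 10^-13 m

Using λ = h/√(2mKE):

First convert KE to Joules: KE = 2049.6 eV = 3.284 × 10^-16 J

λ = h/√(2mKE)
λ = (6.626 × 10^-34 J·s) / √(2 × 1.67 × 10^-27 kg × 3.284 × 10^-16 J)
λ = 6.33 × 10^-13 m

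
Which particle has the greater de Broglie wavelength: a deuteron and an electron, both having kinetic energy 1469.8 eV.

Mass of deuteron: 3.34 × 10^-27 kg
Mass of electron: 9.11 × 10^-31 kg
The electron has the longer wavelength.

Using λ = h/√(2mKE):

For deuteron: λ₁ = h/√(2m₁KE) = 5.28 × 10^-13 m
For electron: λ₂ = h/√(2m₂KE) = 3.20 × 10^-11 m

Since λ ∝ 1/√m at constant kinetic energy, the lighter particle has the longer wavelength.

The electron has the longer de Broglie wavelength.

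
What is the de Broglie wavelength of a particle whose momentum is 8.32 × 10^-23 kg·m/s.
7.96 × 10^-12 m

Using the de Broglie relation λ = h/p:

λ = h/p
λ = (6.626 × 10^-34 J·s) / (8.32 × 10^-23 kg·m/s)
λ = 7.96 × 10^-12 m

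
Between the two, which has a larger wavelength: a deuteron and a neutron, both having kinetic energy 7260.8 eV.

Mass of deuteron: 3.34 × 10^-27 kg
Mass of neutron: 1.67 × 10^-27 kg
The neutron has the longer wavelength.

Using λ = h/√(2mKE):

For deuteron: λ₁ = h/√(2m₁KE) = 2.38 × 10^-13 m
For neutron: λ₂ = h/√(2m₂KE) = 3.36 × 10^-13 m

Since λ ∝ 1/√m at constant kinetic energy, the lighter particle has the longer wavelength.

The neutron has the longer de Broglie wavelength.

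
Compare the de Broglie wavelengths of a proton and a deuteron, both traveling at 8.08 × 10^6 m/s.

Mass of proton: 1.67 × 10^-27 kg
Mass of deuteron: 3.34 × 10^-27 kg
The proton has the longer wavelength.

Using λ = h/(mv), since both particles have the same velocity, the wavelength depends only on mass.

For proton: λ₁ = h/(m₁v) = 4.91 × 10^-14 m
For deuteron: λ₂ = h/(m₂v) = 2.46 × 10^-14 m

Since λ ∝ 1/m at constant velocity, the lighter particle has the longer wavelength.

The proton has the longer de Broglie wavelength.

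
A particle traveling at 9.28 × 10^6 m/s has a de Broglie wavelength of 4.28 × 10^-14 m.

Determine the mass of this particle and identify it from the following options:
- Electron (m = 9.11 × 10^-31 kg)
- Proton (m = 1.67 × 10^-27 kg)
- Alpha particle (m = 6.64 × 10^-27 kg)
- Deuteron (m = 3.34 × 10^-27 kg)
The particle is a proton.

From λ = h/(mv), solve for mass:

m = h/(λv)
m = (6.626 × 10^-34 J·s) / (4.28 × 10^-14 m × 9.28 × 10^6 m/s)
m = 1.67 × 10^-27 kg

Comparing with the listed masses, this is closest to a proton.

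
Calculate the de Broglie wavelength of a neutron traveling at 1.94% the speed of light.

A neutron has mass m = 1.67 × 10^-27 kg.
6.82 × 10^-14 m

Using the de Broglie relation λ = h/(mv):

v = 1.94% × c = 5.816 × 10^6 m/s

λ = h/(mv)
λ = (6.626 × 10^-34 J·s) / (1.67 × 10^-27 kg × 5.816 × 10^6 m/s)
λ = 6.82 × 10^-14 m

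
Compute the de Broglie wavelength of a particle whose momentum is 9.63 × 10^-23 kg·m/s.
6.88 × 10^-12 m

Using the de Broglie relation λ = h/p:

λ = h/p
λ = (6.626 × 10^-34 J·s) / (9.63 × 10^-23 kg·m/s)
λ = 6.88 × 10^-12 m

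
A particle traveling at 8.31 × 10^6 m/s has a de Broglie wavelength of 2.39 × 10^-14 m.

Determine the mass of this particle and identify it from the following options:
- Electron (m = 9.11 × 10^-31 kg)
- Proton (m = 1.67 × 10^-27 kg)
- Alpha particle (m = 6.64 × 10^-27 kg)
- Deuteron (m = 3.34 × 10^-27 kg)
The particle is a deuteron.

From λ = h/(mv), solve for mass:

m = h/(λv)
m = (6.626 × 10^-34 J·s) / (2.39 × 10^-14 m × 8.31 × 10^6 m/s)
m = 3.34 × 10^-27 kg

Comparing with the listed masses, this is closest to a deuteron.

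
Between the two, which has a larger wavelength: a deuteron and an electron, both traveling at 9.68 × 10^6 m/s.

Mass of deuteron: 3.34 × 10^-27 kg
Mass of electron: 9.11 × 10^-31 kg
The electron has the longer wavelength.

Using λ = h/(mv), since both particles have the same velocity, the wavelength depends only on mass.

For deuteron: λ₁ = h/(m₁v) = 2.05 × 10^-14 m
For electron: λ₂ = h/(m₂v) = 7.51 × 10^-11 m

Since λ ∝ 1/m at constant velocity, the lighter particle has the longer wavelength.

The electron has the longer de Broglie wavelength.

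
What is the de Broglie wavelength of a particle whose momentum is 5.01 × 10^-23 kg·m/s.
1.32 × 10^-11 m

Using the de Broglie relation λ = h/p:

λ = h/p
λ = (6.626 × 10^-34 J·s) / (5.01 × 10^-23 kg·m/s)
λ = 1.32 × 10^-11 m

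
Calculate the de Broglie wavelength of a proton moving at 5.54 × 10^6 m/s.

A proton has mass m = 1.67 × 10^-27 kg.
7.16 × 10^-14 m

Using the de Broglie relation λ = h/(mv):

λ = h/(mv)
λ = (6.626 × 10^-34 J·s) / (1.67 × 10^-27 kg × 5.54 × 10^6 m/s)
λ = 7.16 × 10^-14 m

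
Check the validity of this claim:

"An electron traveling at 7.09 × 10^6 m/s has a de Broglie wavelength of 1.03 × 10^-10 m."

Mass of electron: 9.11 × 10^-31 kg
True

The claim is correct.

Using λ = h/(mv):
λ = (6.626 × 10^-34 J·s) / (9.11 × 10^-31 kg × 7.09 × 10^6 m/s)
λ = 1.03 × 10^-10 m

This matches the claimed value.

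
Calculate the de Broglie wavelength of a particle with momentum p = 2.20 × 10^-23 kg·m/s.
3.01 × 10^-11 m

Using the de Broglie relation λ = h/p:

λ = h/p
λ = (6.626 × 10^-34 J·s) / (2.20 × 10^-23 kg·m/s)
λ = 3.01 × 10^-11 m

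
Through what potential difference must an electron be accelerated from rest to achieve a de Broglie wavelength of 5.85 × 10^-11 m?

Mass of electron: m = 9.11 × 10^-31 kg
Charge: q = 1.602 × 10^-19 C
440 V

From λ = h/√(2mqV), we solve for V:

λ² = h²/(2mqV)
V = h²/(2mqλ²)
V = (6.626 × 10^-34 J·s)² / (2 × 9.11 × 10^-31 kg × 1.602 × 10^-19 C × (5.85 × 10^-11 m)²)
V = 440 V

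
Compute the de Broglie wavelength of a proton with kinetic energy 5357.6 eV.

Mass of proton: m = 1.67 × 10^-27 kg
3.91 × 10^-13 m

Using λ = h/√(2mKE):

First convert KE to Joules: KE = 5357.6 eV = 8.584 × 10^-16 J

λ = h/√(2mKE)
λ = (6.626 × 10^-34 J·s) / √(2 × 1.67 × 10^-27 kg × 8.584 × 10^-16 J)
λ = 3.91 × 10^-13 m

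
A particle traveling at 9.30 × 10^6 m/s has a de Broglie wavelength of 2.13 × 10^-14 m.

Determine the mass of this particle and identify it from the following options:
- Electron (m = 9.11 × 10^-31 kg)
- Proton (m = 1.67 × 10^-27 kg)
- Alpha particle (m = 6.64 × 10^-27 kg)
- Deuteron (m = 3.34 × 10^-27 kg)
The particle is a deuteron.

From λ = h/(mv), solve for mass:

m = h/(λv)
m = (6.626 × 10^-34 J·s) / (2.13 × 10^-14 m × 9.30 × 10^6 m/s)
m = 3.34 × 10^-27 kg

Comparing with the listed masses, this is closest to a deuteron.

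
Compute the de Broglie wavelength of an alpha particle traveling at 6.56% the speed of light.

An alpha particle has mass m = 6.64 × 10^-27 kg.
5.07 × 10^-15 m

Using the de Broglie relation λ = h/(mv):

v = 6.56% × c = 1.967 × 10^7 m/s

λ = h/(mv)
λ = (6.626 × 10^-34 J·s) / (6.64 × 10^-27 kg × 1.967 × 10^7 m/s)
λ = 5.07 × 10^-15 m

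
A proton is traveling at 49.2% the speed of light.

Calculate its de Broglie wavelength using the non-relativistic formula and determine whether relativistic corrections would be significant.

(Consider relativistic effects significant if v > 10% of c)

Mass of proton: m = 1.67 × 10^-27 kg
Yes, relativistic corrections are needed.

Using the non-relativistic de Broglie formula λ = h/(mv):

v = 49.2% × c = 1.475 × 10^8 m/s

λ = h/(mv)
λ = (6.626 × 10^-34 J·s) / (1.67 × 10^-27 kg × 1.475 × 10^8 m/s)
λ = 2.69 × 10^-15 m

Since v = 49.2% of c > 10% of c, relativistic corrections ARE significant and the actual wavelength would differ from this non-relativistic estimate.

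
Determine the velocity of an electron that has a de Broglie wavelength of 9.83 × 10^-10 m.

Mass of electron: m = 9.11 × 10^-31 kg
7.40 × 10^5 m/s

From the de Broglie relation λ = h/(mv), we solve for v:

v = h/(mλ)
v = (6.626 × 10^-34 J·s) / (9.11 × 10^-31 kg × 9.83 × 10^-10 m)
v = 7.40 × 10^5 m/s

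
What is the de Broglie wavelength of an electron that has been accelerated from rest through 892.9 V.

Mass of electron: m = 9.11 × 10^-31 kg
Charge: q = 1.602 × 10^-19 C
4.10 × 10^-11 m

When a particle is accelerated through voltage V, it gains kinetic energy KE = qV.

The de Broglie wavelength is then λ = h/√(2mqV):

λ = h/√(2mqV)
λ = (6.626 × 10^-34 J·s) / √(2 × 9.11 × 10^-31 kg × 1.602 × 10^-19 C × 892.9 V)
λ = 4.10 × 10^-11 m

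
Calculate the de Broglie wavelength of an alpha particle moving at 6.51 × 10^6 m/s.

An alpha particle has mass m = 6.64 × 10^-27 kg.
1.53 × 10^-14 m

Using the de Broglie relation λ = h/(mv):

λ = h/(mv)
λ = (6.626 × 10^-34 J·s) / (6.64 × 10^-27 kg × 6.51 × 10^6 m/s)
λ = 1.53 × 10^-14 m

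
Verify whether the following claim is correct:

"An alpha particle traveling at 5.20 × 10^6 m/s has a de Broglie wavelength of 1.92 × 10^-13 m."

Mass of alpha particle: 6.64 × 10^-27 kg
False

The claim is incorrect.

Using λ = h/(mv):
λ = (6.626 × 10^-34 J·s) / (6.64 × 10^-27 kg × 5.20 × 10^6 m/s)
λ = 1.92 × 10^-14 m

The actual wavelength differs from the claimed 1.92 × 10^-13 m.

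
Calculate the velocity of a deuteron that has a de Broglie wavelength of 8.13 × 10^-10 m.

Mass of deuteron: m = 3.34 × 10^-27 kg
2.44 × 10^2 m/s

From the de Broglie relation λ = h/(mv), we solve for v:

v = h/(mλ)
v = (6.626 × 10^-34 J·s) / (3.34 × 10^-27 kg × 8.13 × 10^-10 m)
v = 2.44 × 10^2 m/s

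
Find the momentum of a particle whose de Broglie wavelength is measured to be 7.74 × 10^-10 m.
8.56 × 10^-25 kg·m/s

From the de Broglie relation λ = h/p, we solve for p:

p = h/λ
p = (6.626 × 10^-34 J·s) / (7.74 × 10^-10 m)
p = 8.56 × 10^-25 kg·m/s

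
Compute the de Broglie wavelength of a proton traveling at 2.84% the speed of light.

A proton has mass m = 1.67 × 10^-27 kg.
4.66 × 10^-14 m

Using the de Broglie relation λ = h/(mv):

v = 2.84% × c = 8.514 × 10^6 m/s

λ = h/(mv)
λ = (6.626 × 10^-34 J·s) / (1.67 × 10^-27 kg × 8.514 × 10^6 m/s)
λ = 4.66 × 10^-14 m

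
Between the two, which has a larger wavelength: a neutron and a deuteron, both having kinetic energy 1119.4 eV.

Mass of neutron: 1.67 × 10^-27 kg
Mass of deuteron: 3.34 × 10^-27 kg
The neutron has the longer wavelength.

Using λ = h/√(2mKE):

For neutron: λ₁ = h/√(2m₁KE) = 8.56 × 10^-13 m
For deuteron: λ₂ = h/√(2m₂KE) = 6.05 × 10^-13 m

Since λ ∝ 1/√m at constant kinetic energy, the lighter particle has the longer wavelength.

The neutron has the longer de Broglie wavelength.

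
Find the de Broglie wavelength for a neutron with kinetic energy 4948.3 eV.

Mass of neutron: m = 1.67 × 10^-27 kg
4.07 × 10^-13 m

Using λ = h/√(2mKE):

First convert KE to Joules: KE = 4948.3 eV = 7.928 × 10^-16 J

λ = h/√(2mKE)
λ = (6.626 × 10^-34 J·s) / √(2 × 1.67 × 10^-27 kg × 7.928 × 10^-16 J)
λ = 4.07 × 10^-13 m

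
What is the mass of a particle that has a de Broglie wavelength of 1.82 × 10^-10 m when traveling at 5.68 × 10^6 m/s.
6.41 × 10^-31 kg

From the de Broglie relation λ = h/(mv), we solve for m:

m = h/(λv)
m = (6.626 × 10^-34 J·s) / (1.82 × 10^-10 m × 5.68 × 10^6 m/s)
m = 6.41 × 10^-31 kg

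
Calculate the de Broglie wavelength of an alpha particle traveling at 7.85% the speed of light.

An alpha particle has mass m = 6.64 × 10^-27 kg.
4.24 × 10^-15 m

Using the de Broglie relation λ = h/(mv):

v = 7.85% × c = 2.353 × 10^7 m/s

λ = h/(mv)
λ = (6.626 × 10^-34 J·s) / (6.64 × 10^-27 kg × 2.353 × 10^7 m/s)
λ = 4.24 × 10^-15 m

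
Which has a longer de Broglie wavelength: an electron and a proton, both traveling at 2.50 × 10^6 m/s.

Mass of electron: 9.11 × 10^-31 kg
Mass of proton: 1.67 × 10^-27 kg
The electron has the longer wavelength.

Using λ = h/(mv), since both particles have the same velocity, the wavelength depends only on mass.

For electron: λ₁ = h/(m₁v) = 2.91 × 10^-10 m
For proton: λ₂ = h/(m₂v) = 1.59 × 10^-13 m

Since λ ∝ 1/m at constant velocity, the lighter particle has the longer wavelength.

The electron has the longer de Broglie wavelength.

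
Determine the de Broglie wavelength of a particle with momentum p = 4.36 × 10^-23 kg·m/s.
1.52 × 10^-11 m

Using the de Broglie relation λ = h/p:

λ = h/p
λ = (6.626 × 10^-34 J·s) / (4.36 × 10^-23 kg·m/s)
λ = 1.52 × 10^-11 m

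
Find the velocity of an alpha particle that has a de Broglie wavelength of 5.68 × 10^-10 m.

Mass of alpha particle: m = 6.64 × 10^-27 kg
1.76 × 10^2 m/s

From the de Broglie relation λ = h/(mv), we solve for v:

v = h/(mλ)
v = (6.626 × 10^-34 J·s) / (6.64 × 10^-27 kg × 5.68 × 10^-10 m)
v = 1.76 × 10^2 m/s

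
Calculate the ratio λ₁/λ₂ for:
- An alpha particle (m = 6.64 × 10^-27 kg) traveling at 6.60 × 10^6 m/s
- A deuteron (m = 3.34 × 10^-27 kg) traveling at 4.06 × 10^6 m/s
λ₁/λ₂ = 0.309

Using λ = h/(mv):

λ₁ = h/(m₁v₁) = 1.51 × 10^-14 m
λ₂ = h/(m₂v₂) = 4.89 × 10^-14 m

Ratio λ₁/λ₂ = (m₂v₂)/(m₁v₁)
         = (3.34 × 10^-27 kg × 4.06 × 10^6 m/s) / (6.64 × 10^-27 kg × 6.60 × 10^6 m/s)
         = 0.309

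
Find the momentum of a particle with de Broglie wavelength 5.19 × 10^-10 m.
1.28 × 10^-24 kg·m/s

From the de Broglie relation λ = h/p, we solve for p:

p = h/λ
p = (6.626 × 10^-34 J·s) / (5.19 × 10^-10 m)
p = 1.28 × 10^-24 kg·m/s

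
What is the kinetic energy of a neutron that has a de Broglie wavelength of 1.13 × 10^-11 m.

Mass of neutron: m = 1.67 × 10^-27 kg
1.03 × 10^-18 J (or 6.43 eV)

From λ = h/√(2mKE), we solve for KE:

λ² = h²/(2mKE)
KE = h²/(2mλ²)
KE = (6.626 × 10^-34 J·s)² / (2 × 1.67 × 10^-27 kg × (1.13 × 10^-11 m)²)
KE = 1.03 × 10^-18 J
KE = 6.43 eV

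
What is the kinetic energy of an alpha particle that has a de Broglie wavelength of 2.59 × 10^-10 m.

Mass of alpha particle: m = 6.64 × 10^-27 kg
4.93 × 10^-22 J (or 3.08 × 10^-3 eV)

From λ = h/√(2mKE), we solve for KE:

λ² = h²/(2mKE)
KE = h²/(2mλ²)
KE = (6.626 × 10^-34 J·s)² / (2 × 6.64 × 10^-27 kg × (2.59 × 10^-10 m)²)
KE = 4.93 × 10^-22 J
KE = 3.08 × 10^-3 eV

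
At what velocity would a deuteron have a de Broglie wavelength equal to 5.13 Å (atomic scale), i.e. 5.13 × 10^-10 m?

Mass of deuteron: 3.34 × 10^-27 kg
3.87 × 10^2 m/s

From λ = h/(mv), solve for v:

v = h/(mλ)
v = (6.626 × 10^-34 J·s) / (3.34 × 10^-27 kg × 5.13 × 10^-10 m)
v = 3.87 × 10^2 m/s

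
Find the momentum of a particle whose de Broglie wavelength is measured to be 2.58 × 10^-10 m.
2.57 × 10^-24 kg·m/s

From the de Broglie relation λ = h/p, we solve for p:

p = h/λ
p = (6.626 × 10^-34 J·s) / (2.58 × 10^-10 m)
p = 2.57 × 10^-24 kg·m/s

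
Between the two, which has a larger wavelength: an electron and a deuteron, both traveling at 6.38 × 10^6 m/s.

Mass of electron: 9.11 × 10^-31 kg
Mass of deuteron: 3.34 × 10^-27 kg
The electron has the longer wavelength.

Using λ = h/(mv), since both particles have the same velocity, the wavelength depends only on mass.

For electron: λ₁ = h/(m₁v) = 1.14 × 10^-10 m
For deuteron: λ₂ = h/(m₂v) = 3.11 × 10^-14 m

Since λ ∝ 1/m at constant velocity, the lighter particle has the longer wavelength.

The electron has the longer de Broglie wavelength.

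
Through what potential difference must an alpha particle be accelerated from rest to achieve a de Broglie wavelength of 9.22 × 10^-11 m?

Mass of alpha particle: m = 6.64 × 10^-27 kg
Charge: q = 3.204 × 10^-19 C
1.21 × 10^-2 V

From λ = h/√(2mqV), we solve for V:

λ² = h²/(2mqV)
V = h²/(2mqλ²)
V = (6.626 × 10^-34 J·s)² / (2 × 6.64 × 10^-27 kg × 3.204 × 10^-19 C × (9.22 × 10^-11 m)²)
V = 1.21 × 10^-2 V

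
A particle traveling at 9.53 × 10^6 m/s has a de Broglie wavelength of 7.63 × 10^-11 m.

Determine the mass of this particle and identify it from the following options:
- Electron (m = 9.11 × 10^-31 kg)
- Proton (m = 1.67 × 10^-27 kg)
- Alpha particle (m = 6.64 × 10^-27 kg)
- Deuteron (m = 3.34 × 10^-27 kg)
The particle is an electron.

From λ = h/(mv), solve for mass:

m = h/(λv)
m = (6.626 × 10^-34 J·s) / (7.63 × 10^-11 m × 9.53 × 10^6 m/s)
m = 9.11 × 10^-31 kg

Comparing with the listed masses, this is closest to an electron.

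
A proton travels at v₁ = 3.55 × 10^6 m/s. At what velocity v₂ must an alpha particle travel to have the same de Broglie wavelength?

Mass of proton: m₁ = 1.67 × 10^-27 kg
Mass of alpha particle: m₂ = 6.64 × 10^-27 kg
v₂ = 8.93 × 10^5 m/s

For equal de Broglie wavelengths: λ₁ = λ₂

h/(m₁v₁) = h/(m₂v₂)
m₁v₁ = m₂v₂
v₂ = v₁ · (m₁/m₂)

v₂ = 3.55 × 10^6 m/s × (1.67 × 10^-27 kg / 6.64 × 10^-27 kg)
v₂ = 8.93 × 10^5 m/s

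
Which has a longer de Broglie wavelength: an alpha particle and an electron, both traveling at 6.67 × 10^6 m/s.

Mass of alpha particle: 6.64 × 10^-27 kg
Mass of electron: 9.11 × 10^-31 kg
The electron has the longer wavelength.

Using λ = h/(mv), since both particles have the same velocity, the wavelength depends only on mass.

For alpha particle: λ₁ = h/(m₁v) = 1.50 × 10^-14 m
For electron: λ₂ = h/(m₂v) = 1.09 × 10^-10 m

Since λ ∝ 1/m at constant velocity, the lighter particle has the longer wavelength.

The electron has the longer de Broglie wavelength.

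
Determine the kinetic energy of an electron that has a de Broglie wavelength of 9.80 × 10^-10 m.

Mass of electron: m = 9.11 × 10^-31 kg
2.51 × 10^-19 J (or 1.57 eV)

From λ = h/√(2mKE), we solve for KE:

λ² = h²/(2mKE)
KE = h²/(2mλ²)
KE = (6.626 × 10^-34 J·s)² / (2 × 9.11 × 10^-31 kg × (9.80 × 10^-10 m)²)
KE = 2.51 × 10^-19 J
KE = 1.57 eV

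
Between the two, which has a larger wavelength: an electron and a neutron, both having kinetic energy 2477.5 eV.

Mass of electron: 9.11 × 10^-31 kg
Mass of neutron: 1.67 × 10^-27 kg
The electron has the longer wavelength.

Using λ = h/√(2mKE):

For electron: λ₁ = h/√(2m₁KE) = 2.46 × 10^-11 m
For neutron: λ₂ = h/√(2m₂KE) = 5.75 × 10^-13 m

Since λ ∝ 1/√m at constant kinetic energy, the lighter particle has the longer wavelength.

The electron has the longer de Broglie wavelength.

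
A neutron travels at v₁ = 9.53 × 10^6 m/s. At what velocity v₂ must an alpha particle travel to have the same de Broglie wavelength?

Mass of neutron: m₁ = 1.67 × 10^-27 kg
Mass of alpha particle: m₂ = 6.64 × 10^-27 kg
v₂ = 2.40 × 10^6 m/s

For equal de Broglie wavelengths: λ₁ = λ₂

h/(m₁v₁) = h/(m₂v₂)
m₁v₁ = m₂v₂
v₂ = v₁ · (m₁/m₂)

v₂ = 9.53 × 10^6 m/s × (1.67 × 10^-27 kg / 6.64 × 10^-27 kg)
v₂ = 2.40 × 10^6 m/s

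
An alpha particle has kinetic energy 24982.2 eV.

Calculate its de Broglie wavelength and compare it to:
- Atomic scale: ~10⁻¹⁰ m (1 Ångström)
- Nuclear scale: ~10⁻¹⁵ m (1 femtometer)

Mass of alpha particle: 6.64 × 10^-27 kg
λ = 9.09 × 10^-14 m, which is between nuclear and atomic scales.

Using λ = h/√(2mKE):

KE = 24982.2 eV = 4.003 × 10^-15 J

λ = h/√(2mKE)
λ = (6.626 × 10^-34 J·s) / √(2 × 6.64 × 10^-27 kg × 4.003 × 10^-15 J)
λ = 9.09 × 10^-14 m

Comparison:
- Atomic scale (10⁻¹⁰ m): λ is 0.00091× this size
- Nuclear scale (10⁻¹⁵ m): λ is 91× this size

The wavelength is between nuclear and atomic scales.

This wavelength is appropriate for probing atomic structure but too large for nuclear physics experiments.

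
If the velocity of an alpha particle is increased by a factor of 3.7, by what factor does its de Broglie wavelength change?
The wavelength decreases by a factor of 3.7.

From λ = h/(mv), the wavelength is inversely proportional to velocity:

λ ∝ 1/v

If v → 3.7v, then λ → λ/3.7

When velocity is increased by a factor of 3.7, the wavelength decreases by a factor of 3.7.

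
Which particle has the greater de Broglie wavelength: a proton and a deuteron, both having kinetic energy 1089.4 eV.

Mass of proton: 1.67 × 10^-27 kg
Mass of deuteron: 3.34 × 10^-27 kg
The proton has the longer wavelength.

Using λ = h/√(2mKE):

For proton: λ₁ = h/√(2m₁KE) = 8.68 × 10^-13 m
For deuteron: λ₂ = h/√(2m₂KE) = 6.14 × 10^-13 m

Since λ ∝ 1/√m at constant kinetic energy, the lighter particle has the longer wavelength.

The proton has the longer de Broglie wavelength.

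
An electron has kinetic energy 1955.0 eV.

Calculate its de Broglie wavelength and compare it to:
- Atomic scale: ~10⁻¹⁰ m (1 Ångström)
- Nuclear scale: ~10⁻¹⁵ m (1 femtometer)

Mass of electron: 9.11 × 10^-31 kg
λ = 2.77 × 10^-11 m, which is between nuclear and atomic scales.

Using λ = h/√(2mKE):

KE = 1955.0 eV = 3.132 × 10^-16 J

λ = h/√(2mKE)
λ = (6.626 × 10^-34 J·s) / √(2 × 9.11 × 10^-31 kg × 3.132 × 10^-16 J)
λ = 2.77 × 10^-11 m

Comparison:
- Atomic scale (10⁻¹⁰ m): λ is 0.28× this size
- Nuclear scale (10⁻¹⁵ m): λ is 2.8e+04× this size

The wavelength is between nuclear and atomic scales.

This wavelength is appropriate for probing atomic structure but too large for nuclear physics experiments.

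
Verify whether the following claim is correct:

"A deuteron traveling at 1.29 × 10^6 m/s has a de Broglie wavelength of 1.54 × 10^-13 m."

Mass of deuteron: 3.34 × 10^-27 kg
True

The claim is correct.

Using λ = h/(mv):
λ = (6.626 × 10^-34 J·s) / (3.34 × 10^-27 kg × 1.29 × 10^6 m/s)
λ = 1.54 × 10^-13 m

This matches the claimed value.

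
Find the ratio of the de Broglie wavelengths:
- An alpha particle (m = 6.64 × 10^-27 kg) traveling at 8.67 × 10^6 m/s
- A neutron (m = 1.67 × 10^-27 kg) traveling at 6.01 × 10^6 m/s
λ₁/λ₂ = 0.174

Using λ = h/(mv):

λ₁ = h/(m₁v₁) = 1.15 × 10^-14 m
λ₂ = h/(m₂v₂) = 6.60 × 10^-14 m

Ratio λ₁/λ₂ = (m₂v₂)/(m₁v₁)
         = (1.67 × 10^-27 kg × 6.01 × 10^6 m/s) / (6.64 × 10^-27 kg × 8.67 × 10^6 m/s)
         = 0.174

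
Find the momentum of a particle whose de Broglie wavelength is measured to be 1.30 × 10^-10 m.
5.10 × 10^-24 kg·m/s

From the de Broglie relation λ = h/p, we solve for p:

p = h/λ
p = (6.626 × 10^-34 J·s) / (1.30 × 10^-10 m)
p = 5.10 × 10^-24 kg·m/s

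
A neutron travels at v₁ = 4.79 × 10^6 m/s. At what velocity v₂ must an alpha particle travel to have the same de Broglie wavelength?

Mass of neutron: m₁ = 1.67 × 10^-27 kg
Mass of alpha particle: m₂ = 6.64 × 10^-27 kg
v₂ = 1.20 × 10^6 m/s

For equal de Broglie wavelengths: λ₁ = λ₂

h/(m₁v₁) = h/(m₂v₂)
m₁v₁ = m₂v₂
v₂ = v₁ · (m₁/m₂)

v₂ = 4.79 × 10^6 m/s × (1.67 × 10^-27 kg / 6.64 × 10^-27 kg)
v₂ = 1.20 × 10^6 m/s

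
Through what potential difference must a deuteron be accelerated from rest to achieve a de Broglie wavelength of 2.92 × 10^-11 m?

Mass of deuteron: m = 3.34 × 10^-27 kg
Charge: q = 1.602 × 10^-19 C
4.81 × 10^-1 V

From λ = h/√(2mqV), we solve for V:

λ² = h²/(2mqV)
V = h²/(2mqλ²)
V = (6.626 × 10^-34 J·s)² / (2 × 3.34 × 10^-27 kg × 1.602 × 10^-19 C × (2.92 × 10^-11 m)²)
V = 4.81 × 10^-1 V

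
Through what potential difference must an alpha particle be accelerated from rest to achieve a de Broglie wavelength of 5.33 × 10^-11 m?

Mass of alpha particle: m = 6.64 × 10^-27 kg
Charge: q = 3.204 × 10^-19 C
3.63 × 10^-2 V

From λ = h/√(2mqV), we solve for V:

λ² = h²/(2mqV)
V = h²/(2mqλ²)
V = (6.626 × 10^-34 J·s)² / (2 × 6.64 × 10^-27 kg × 3.204 × 10^-19 C × (5.33 × 10^-11 m)²)
V = 3.63 × 10^-2 V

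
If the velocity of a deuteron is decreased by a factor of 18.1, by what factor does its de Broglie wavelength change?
The wavelength increases by a factor of 18.1.

From λ = h/(mv), the wavelength is inversely proportional to velocity:

λ ∝ 1/v

If v → v/18.1, then λ → 18.1λ

When velocity is decreased by a factor of 18.1, the wavelength increases by a factor of 18.1.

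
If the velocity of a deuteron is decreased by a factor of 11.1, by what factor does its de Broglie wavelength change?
The wavelength increases by a factor of 11.1.

From λ = h/(mv), the wavelength is inversely proportional to velocity:

λ ∝ 1/v

If v → v/11.1, then λ → 11.1λ

When velocity is decreased by a factor of 11.1, the wavelength increases by a factor of 11.1.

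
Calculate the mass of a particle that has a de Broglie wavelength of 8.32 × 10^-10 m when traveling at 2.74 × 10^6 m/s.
2.91 × 10^-31 kg

From the de Broglie relation λ = h/(mv), we solve for m:

m = h/(λv)
m = (6.626 × 10^-34 J·s) / (8.32 × 10^-10 m × 2.74 × 10^6 m/s)
m = 2.91 × 10^-31 kg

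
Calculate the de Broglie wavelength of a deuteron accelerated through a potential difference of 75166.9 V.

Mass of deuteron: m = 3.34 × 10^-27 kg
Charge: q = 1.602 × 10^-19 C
7.39 × 10^-14 m

When a particle is accelerated through voltage V, it gains kinetic energy KE = qV.

The de Broglie wavelength is then λ = h/√(2mqV):

λ = h/√(2mqV)
λ = (6.626 × 10^-34 J·s) / √(2 × 3.34 × 10^-27 kg × 1.602 × 10^-19 C × 75166.9 V)
λ = 7.39 × 10^-14 m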